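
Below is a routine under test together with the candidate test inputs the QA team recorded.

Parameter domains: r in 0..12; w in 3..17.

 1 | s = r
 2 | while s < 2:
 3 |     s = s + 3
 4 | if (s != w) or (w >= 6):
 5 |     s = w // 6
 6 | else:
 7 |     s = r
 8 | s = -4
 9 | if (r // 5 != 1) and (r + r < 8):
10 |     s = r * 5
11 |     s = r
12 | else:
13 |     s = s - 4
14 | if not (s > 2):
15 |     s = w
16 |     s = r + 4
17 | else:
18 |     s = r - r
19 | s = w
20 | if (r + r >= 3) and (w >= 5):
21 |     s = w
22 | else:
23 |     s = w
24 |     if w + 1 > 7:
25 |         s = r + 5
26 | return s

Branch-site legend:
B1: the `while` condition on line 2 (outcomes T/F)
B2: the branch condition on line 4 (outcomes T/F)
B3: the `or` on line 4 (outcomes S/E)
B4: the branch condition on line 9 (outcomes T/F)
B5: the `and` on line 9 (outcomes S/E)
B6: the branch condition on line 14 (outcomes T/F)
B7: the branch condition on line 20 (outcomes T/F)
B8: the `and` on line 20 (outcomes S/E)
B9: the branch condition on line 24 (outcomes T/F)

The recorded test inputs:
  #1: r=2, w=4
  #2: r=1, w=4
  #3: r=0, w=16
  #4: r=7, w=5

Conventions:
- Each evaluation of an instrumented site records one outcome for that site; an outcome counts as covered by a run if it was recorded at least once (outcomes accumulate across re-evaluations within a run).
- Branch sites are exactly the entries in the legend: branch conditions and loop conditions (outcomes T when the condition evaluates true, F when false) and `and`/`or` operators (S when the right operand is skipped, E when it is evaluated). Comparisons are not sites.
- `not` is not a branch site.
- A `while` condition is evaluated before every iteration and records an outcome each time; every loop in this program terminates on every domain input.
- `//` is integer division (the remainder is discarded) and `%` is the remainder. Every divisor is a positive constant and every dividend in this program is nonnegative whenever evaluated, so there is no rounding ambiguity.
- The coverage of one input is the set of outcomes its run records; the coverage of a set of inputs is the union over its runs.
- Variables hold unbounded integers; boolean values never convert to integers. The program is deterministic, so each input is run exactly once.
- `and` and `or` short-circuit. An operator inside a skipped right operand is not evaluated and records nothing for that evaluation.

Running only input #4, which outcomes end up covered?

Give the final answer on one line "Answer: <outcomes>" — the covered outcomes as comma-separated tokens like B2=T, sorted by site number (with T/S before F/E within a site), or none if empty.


Running input #4 (r=7, w=5), event by event:
  B1->F, B3->S, B2->T, B5->S, B4->F, B6->T, B8->E, B7->T
collecting distinct outcomes: B1=F, B2=T, B3=S, B4=F, B5=S, B6=T, B7=T, B8=E
Answer: B1=F, B2=T, B3=S, B4=F, B5=S, B6=T, B7=T, B8=E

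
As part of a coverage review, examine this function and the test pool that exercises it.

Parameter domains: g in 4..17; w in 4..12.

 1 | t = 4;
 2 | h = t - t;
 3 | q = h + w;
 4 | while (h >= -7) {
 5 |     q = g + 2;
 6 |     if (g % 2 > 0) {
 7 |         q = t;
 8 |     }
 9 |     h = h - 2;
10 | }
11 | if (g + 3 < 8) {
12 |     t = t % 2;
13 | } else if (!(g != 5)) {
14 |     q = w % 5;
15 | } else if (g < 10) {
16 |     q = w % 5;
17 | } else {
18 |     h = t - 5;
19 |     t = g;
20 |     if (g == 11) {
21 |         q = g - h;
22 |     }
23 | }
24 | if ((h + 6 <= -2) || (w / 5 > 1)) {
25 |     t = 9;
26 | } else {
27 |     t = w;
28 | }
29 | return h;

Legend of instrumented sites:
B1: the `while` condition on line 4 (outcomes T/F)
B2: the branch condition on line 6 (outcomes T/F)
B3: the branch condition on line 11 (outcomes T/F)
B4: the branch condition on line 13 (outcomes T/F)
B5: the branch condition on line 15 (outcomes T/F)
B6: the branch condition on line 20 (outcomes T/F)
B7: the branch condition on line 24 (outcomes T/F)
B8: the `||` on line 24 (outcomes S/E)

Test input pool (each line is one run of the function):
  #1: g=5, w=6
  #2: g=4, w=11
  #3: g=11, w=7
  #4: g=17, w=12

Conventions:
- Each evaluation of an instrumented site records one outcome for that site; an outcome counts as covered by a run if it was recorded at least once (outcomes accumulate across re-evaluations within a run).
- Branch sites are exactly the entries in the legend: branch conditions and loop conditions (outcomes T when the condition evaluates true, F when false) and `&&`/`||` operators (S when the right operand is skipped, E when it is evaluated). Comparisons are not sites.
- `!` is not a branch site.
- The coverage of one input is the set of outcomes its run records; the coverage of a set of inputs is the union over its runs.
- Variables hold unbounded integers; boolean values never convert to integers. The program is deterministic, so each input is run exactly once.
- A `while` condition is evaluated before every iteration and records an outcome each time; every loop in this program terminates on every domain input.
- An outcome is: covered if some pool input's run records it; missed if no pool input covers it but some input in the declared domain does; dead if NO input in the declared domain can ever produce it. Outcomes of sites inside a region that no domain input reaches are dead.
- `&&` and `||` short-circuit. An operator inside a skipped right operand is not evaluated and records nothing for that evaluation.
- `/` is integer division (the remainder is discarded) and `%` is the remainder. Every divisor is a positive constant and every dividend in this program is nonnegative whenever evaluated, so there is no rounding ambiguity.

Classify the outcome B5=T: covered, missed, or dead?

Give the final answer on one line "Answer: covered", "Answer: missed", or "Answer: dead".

no pool input records B5=T
but domain input (g=6, w=4) does record it -> reachable, so missed

Answer: missed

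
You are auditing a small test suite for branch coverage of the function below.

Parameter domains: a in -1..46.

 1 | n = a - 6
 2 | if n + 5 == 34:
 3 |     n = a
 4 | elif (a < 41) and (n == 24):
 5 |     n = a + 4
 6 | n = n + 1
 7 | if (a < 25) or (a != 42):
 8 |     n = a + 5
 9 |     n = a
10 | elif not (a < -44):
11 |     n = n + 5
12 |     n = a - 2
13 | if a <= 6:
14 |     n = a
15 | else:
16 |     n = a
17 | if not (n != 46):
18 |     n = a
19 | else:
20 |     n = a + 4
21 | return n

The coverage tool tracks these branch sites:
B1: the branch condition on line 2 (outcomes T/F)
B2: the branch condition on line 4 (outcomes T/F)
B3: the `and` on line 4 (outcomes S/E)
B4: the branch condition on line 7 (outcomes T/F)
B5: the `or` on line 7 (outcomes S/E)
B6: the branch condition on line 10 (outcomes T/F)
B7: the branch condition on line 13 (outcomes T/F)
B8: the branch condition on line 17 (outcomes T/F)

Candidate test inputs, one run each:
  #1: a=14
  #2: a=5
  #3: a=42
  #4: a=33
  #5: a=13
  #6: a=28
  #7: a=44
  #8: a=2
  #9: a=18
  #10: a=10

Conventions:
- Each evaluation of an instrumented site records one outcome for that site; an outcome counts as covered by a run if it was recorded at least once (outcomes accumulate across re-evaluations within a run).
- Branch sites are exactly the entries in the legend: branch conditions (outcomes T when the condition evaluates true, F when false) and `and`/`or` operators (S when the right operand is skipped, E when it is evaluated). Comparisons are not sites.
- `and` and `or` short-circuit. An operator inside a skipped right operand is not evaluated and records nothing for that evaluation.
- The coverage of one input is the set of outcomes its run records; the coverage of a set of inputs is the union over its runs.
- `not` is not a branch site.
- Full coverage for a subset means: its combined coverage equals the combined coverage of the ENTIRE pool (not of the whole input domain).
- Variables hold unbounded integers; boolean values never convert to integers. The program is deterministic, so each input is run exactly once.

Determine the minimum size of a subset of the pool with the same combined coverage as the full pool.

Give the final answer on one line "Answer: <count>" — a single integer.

#1 (a=14) -> B1->F, B3->E, B2->F, B5->S, B4->T, B7->F, B8->F; covered: B1=F, B2=F, B3=E, B4=T, B5=S, B7=F, B8=F
#2 (a=5) -> B1->F, B3->E, B2->F, B5->S, B4->T, B7->T, B8->F; covered: B1=F, B2=F, B3=E, B4=T, B5=S, B7=T, B8=F
#3 (a=42) -> B1->F, B3->S, B2->F, B5->E, B4->F, B6->T, B7->F, B8->F; covered: B1=F, B2=F, B3=S, B4=F, B5=E, B6=T, B7=F, B8=F
#4 (a=33) -> B1->F, B3->E, B2->F, B5->E, B4->T, B7->F, B8->F; covered: B1=F, B2=F, B3=E, B4=T, B5=E, B7=F, B8=F
#5 (a=13) -> B1->F, B3->E, B2->F, B5->S, B4->T, B7->F, B8->F; covered: B1=F, B2=F, B3=E, B4=T, B5=S, B7=F, B8=F
#6 (a=28) -> B1->F, B3->E, B2->F, B5->E, B4->T, B7->F, B8->F; covered: B1=F, B2=F, B3=E, B4=T, B5=E, B7=F, B8=F
#7 (a=44) -> B1->F, B3->S, B2->F, B5->E, B4->T, B7->F, B8->F; covered: B1=F, B2=F, B3=S, B4=T, B5=E, B7=F, B8=F
#8 (a=2) -> B1->F, B3->E, B2->F, B5->S, B4->T, B7->T, B8->F; covered: B1=F, B2=F, B3=E, B4=T, B5=S, B7=T, B8=F
#9 (a=18) -> B1->F, B3->E, B2->F, B5->S, B4->T, B7->F, B8->F; covered: B1=F, B2=F, B3=E, B4=T, B5=S, B7=F, B8=F
#10 (a=10) -> B1->F, B3->E, B2->F, B5->S, B4->T, B7->F, B8->F; covered: B1=F, B2=F, B3=E, B4=T, B5=S, B7=F, B8=F
the full pool covers 12 outcomes: B1=F, B2=F, B3=S, B3=E, B4=T, B4=F, B5=S, B5=E, B6=T, B7=T, B7=F, B8=F
every size-1 subset falls short of the 12 outcomes (best: 8/12)
inputs {2, 3} (size 2) cover everything; no size-2 subset with a lexicographically smaller index list covers all 12

Answer: 2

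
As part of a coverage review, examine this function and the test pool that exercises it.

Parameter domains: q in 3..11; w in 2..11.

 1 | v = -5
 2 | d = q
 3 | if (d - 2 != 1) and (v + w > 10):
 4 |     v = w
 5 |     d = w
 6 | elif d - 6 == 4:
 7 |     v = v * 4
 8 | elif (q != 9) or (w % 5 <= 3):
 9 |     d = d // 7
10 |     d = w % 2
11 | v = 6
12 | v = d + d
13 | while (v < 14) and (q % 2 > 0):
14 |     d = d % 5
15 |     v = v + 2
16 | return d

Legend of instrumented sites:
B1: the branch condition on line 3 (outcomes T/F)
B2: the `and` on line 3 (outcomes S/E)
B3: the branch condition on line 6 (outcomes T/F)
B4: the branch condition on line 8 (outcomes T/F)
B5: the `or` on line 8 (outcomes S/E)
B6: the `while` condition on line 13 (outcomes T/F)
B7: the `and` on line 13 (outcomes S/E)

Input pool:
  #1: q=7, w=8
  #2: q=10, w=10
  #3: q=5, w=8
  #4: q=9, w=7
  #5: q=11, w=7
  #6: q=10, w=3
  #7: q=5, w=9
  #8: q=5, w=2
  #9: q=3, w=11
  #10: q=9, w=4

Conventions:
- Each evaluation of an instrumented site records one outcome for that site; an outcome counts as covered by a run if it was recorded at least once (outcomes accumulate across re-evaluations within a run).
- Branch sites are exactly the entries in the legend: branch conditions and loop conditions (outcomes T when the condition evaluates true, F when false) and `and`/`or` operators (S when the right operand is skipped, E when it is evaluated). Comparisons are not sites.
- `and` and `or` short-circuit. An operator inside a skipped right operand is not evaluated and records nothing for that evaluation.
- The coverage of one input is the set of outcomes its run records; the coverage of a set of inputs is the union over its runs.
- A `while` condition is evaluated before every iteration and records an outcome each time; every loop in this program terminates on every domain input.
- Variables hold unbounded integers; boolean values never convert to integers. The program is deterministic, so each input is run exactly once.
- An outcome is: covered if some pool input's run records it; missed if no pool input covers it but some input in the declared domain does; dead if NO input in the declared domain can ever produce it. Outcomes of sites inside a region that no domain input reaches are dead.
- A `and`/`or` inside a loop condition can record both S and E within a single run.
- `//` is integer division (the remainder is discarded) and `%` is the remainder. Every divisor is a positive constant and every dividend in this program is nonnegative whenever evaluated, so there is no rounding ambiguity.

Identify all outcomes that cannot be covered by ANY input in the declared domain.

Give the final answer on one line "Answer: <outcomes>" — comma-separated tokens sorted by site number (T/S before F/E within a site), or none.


checking every outcome against all 90 domain inputs:
  B1=T: zero occurrences over every domain input -> dead
  reachable outcomes have witnesses, e.g. B1=F (e.g. q=3, w=2), B2=S (e.g. q=3, w=2), B2=E (e.g. q=4, w=2), B3=T (e.g. q=10, w=2)
Answer: B1=T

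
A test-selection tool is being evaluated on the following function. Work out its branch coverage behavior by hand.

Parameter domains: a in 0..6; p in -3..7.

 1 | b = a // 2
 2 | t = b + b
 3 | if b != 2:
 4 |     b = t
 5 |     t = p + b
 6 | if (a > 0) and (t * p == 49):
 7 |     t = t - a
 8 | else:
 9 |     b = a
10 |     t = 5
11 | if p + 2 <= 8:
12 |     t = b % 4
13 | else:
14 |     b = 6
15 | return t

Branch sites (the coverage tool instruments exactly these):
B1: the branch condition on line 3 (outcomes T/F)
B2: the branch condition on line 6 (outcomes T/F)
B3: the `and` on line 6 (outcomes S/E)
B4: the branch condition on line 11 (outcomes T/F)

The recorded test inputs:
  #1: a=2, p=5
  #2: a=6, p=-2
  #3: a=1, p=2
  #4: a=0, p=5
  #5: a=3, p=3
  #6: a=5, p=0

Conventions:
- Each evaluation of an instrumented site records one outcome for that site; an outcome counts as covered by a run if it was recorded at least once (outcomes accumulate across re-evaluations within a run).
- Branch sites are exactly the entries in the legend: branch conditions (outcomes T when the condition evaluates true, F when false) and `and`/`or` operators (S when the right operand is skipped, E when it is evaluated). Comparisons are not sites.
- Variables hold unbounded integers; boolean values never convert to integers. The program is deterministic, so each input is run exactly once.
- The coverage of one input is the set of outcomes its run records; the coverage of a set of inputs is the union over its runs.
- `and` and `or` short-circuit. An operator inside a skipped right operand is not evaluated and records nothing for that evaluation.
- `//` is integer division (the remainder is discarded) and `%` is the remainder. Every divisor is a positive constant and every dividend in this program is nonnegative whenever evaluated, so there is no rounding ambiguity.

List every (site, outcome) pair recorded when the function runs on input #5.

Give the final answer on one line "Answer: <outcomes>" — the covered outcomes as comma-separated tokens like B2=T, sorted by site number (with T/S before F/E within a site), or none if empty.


Event log for input #5 (a=3, p=3):
  B1->T, B3->E, B2->F, B4->T
as a set, this run covers: B1=T, B2=F, B3=E, B4=T
Answer: B1=T, B2=F, B3=E, B4=T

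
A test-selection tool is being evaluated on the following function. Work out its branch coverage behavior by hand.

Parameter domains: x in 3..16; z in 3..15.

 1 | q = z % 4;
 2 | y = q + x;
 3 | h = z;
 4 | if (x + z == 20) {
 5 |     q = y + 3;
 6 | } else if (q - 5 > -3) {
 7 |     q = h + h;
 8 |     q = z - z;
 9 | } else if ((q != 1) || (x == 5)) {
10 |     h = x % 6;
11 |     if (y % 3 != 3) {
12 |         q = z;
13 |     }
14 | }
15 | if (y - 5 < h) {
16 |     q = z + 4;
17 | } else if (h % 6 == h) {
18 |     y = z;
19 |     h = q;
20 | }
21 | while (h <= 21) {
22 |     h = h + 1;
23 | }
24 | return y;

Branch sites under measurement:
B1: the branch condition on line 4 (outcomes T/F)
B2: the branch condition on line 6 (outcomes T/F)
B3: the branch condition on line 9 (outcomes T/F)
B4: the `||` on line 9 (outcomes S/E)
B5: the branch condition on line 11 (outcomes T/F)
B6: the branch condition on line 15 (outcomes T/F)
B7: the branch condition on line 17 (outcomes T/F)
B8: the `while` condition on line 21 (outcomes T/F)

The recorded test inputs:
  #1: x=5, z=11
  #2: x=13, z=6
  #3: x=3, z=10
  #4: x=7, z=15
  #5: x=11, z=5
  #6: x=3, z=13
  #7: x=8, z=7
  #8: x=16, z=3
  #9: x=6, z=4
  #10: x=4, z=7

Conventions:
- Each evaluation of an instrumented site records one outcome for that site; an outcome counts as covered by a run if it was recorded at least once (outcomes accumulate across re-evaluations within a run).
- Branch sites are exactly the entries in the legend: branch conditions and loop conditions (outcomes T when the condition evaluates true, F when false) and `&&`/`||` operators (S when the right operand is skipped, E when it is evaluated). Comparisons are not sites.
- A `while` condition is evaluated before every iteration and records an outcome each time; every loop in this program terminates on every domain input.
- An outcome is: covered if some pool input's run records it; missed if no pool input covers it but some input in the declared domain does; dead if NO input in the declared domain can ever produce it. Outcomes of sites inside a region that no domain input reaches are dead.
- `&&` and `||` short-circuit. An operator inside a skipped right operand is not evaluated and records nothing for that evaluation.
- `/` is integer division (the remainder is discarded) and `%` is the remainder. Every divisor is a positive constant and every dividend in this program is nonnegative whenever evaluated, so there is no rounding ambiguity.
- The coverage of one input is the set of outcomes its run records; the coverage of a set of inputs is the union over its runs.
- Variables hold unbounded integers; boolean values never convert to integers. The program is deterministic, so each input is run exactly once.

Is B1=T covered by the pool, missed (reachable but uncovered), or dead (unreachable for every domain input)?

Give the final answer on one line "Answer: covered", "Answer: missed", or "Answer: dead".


no pool input records B1=T
but domain input (x=5, z=15) does record it -> reachable, so missed
Answer: missed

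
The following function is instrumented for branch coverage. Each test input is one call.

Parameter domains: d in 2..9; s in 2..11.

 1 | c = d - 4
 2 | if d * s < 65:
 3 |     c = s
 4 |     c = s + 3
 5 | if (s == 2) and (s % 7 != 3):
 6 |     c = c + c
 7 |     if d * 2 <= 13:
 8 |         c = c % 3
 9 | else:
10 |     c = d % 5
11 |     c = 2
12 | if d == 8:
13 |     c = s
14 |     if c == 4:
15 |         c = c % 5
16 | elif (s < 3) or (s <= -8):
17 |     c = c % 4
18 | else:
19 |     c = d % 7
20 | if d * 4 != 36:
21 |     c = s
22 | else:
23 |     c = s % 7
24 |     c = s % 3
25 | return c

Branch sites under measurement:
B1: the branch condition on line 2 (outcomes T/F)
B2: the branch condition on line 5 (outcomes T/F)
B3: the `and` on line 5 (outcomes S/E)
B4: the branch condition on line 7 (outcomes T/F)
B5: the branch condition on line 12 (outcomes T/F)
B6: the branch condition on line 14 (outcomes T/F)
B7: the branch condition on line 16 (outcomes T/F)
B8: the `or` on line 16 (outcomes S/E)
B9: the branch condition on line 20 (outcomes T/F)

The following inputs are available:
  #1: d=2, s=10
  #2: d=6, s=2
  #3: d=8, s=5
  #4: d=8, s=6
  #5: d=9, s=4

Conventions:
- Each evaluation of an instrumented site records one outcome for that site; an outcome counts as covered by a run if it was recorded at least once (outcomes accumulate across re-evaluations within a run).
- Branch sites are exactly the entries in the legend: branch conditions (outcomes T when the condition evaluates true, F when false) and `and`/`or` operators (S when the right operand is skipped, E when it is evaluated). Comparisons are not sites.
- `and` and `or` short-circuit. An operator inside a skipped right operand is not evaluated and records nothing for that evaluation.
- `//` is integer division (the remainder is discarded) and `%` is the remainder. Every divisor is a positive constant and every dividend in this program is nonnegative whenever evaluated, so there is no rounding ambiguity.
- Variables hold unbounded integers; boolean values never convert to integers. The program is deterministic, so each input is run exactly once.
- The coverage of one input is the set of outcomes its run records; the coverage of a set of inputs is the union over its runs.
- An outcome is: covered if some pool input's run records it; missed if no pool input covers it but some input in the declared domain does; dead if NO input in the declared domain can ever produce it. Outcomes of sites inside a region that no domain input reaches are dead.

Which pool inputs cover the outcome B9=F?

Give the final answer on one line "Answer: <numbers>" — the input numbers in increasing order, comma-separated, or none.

input #1 (d=2, s=10): misses B9=F
input #2 (d=6, s=2): misses B9=F
input #3 (d=8, s=5): misses B9=F
input #4 (d=8, s=6): misses B9=F
input #5 (d=9, s=4): covers B9=F

Answer: 5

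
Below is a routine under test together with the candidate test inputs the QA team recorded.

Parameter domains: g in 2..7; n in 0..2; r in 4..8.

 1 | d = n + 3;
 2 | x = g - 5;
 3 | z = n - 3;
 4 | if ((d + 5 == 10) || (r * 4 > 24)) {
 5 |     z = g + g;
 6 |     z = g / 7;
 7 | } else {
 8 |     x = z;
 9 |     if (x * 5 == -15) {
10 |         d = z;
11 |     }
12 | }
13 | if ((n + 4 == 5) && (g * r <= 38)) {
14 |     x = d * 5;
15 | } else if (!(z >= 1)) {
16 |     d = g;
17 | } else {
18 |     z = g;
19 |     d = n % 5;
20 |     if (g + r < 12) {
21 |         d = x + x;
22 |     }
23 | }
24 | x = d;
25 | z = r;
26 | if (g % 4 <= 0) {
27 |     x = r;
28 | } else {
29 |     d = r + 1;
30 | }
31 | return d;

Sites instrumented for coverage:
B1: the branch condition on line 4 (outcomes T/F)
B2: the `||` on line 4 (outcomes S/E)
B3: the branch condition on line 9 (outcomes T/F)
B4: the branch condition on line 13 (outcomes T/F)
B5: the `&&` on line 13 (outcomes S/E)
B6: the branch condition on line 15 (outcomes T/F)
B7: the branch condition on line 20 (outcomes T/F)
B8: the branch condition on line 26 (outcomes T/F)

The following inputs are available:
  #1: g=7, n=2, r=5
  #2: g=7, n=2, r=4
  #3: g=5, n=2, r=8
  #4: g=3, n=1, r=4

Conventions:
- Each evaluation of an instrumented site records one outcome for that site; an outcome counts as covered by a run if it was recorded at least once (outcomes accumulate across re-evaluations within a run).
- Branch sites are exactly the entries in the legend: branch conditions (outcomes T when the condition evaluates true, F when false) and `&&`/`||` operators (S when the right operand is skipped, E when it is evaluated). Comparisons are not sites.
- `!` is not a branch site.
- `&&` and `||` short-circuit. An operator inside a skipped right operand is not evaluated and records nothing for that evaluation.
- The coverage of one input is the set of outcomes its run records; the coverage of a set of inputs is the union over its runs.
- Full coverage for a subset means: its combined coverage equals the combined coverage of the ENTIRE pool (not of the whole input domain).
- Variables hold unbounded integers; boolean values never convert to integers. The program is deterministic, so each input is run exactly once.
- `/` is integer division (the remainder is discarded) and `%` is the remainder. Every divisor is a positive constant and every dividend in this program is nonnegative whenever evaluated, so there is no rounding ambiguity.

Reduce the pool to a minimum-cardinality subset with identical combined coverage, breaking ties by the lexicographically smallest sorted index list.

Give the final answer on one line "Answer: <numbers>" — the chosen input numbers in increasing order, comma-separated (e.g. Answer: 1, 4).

run #1 (g=7, n=2, r=5) runs B2->S, B1->T, B5->S, B4->F, B6->F, B7->F, B8->F; records B1=T, B2=S, B4=F, B5=S, B6=F, B7=F, B8=F
run #2 (g=7, n=2, r=4) runs B2->S, B1->T, B5->S, B4->F, B6->F, B7->T, B8->F; records B1=T, B2=S, B4=F, B5=S, B6=F, B7=T, B8=F
run #3 (g=5, n=2, r=8) runs B2->S, B1->T, B5->S, B4->F, B6->T, B8->F; records B1=T, B2=S, B4=F, B5=S, B6=T, B8=F
run #4 (g=3, n=1, r=4) runs B2->E, B1->F, B3->F, B5->E, B4->T, B8->F; records B1=F, B2=E, B3=F, B4=T, B5=E, B8=F
the full pool covers 14 outcomes: B1=T, B1=F, B2=S, B2=E, B3=F, B4=T, B4=F, B5=S, B5=E, B6=T, B6=F, B7=T, B7=F, B8=F
size 1 is not enough: best union over all size-1 subsets is 7/14
size 2 is not enough: best union over all size-2 subsets is 12/14
size 3 is not enough: best union over all size-3 subsets is 13/14
size 4: inputs {1, 2, 3, 4} cover all 14 outcomes, and no lexicographically smaller subset of this size does

Answer: 1, 2, 3, 4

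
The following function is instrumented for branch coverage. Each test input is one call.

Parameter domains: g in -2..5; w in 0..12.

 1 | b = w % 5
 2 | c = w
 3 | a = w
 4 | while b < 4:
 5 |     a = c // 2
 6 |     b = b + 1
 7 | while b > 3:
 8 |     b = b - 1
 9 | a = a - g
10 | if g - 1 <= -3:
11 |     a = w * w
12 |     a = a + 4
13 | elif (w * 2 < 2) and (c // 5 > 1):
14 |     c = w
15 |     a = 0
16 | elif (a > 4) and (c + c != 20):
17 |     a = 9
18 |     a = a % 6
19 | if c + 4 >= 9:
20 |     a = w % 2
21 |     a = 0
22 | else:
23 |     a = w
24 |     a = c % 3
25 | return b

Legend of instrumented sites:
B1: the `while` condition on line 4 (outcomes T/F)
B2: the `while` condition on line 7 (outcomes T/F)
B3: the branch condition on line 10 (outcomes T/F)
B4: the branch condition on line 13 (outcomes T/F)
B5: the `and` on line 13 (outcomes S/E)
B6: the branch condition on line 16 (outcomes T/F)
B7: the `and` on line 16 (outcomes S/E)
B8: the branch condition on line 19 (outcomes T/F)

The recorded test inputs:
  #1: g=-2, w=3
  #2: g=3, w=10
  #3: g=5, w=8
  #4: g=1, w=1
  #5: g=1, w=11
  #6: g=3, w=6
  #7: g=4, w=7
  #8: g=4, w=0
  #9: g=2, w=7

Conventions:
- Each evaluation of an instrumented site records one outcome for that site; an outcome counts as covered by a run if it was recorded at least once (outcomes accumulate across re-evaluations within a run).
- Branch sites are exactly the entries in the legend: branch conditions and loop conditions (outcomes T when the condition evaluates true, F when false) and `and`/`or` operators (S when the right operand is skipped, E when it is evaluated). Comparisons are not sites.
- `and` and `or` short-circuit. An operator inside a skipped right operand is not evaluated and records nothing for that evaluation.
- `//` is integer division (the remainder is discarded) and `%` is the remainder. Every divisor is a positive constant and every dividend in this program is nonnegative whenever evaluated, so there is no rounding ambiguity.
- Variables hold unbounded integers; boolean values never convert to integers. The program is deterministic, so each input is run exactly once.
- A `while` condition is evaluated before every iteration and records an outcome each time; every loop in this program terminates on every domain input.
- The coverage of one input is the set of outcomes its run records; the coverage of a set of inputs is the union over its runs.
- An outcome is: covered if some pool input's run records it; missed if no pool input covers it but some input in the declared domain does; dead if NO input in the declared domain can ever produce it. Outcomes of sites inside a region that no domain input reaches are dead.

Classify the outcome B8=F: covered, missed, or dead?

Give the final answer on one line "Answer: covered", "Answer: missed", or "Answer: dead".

B8=F is recorded by pool input(s) 1, 4, 8 -> covered

Answer: covered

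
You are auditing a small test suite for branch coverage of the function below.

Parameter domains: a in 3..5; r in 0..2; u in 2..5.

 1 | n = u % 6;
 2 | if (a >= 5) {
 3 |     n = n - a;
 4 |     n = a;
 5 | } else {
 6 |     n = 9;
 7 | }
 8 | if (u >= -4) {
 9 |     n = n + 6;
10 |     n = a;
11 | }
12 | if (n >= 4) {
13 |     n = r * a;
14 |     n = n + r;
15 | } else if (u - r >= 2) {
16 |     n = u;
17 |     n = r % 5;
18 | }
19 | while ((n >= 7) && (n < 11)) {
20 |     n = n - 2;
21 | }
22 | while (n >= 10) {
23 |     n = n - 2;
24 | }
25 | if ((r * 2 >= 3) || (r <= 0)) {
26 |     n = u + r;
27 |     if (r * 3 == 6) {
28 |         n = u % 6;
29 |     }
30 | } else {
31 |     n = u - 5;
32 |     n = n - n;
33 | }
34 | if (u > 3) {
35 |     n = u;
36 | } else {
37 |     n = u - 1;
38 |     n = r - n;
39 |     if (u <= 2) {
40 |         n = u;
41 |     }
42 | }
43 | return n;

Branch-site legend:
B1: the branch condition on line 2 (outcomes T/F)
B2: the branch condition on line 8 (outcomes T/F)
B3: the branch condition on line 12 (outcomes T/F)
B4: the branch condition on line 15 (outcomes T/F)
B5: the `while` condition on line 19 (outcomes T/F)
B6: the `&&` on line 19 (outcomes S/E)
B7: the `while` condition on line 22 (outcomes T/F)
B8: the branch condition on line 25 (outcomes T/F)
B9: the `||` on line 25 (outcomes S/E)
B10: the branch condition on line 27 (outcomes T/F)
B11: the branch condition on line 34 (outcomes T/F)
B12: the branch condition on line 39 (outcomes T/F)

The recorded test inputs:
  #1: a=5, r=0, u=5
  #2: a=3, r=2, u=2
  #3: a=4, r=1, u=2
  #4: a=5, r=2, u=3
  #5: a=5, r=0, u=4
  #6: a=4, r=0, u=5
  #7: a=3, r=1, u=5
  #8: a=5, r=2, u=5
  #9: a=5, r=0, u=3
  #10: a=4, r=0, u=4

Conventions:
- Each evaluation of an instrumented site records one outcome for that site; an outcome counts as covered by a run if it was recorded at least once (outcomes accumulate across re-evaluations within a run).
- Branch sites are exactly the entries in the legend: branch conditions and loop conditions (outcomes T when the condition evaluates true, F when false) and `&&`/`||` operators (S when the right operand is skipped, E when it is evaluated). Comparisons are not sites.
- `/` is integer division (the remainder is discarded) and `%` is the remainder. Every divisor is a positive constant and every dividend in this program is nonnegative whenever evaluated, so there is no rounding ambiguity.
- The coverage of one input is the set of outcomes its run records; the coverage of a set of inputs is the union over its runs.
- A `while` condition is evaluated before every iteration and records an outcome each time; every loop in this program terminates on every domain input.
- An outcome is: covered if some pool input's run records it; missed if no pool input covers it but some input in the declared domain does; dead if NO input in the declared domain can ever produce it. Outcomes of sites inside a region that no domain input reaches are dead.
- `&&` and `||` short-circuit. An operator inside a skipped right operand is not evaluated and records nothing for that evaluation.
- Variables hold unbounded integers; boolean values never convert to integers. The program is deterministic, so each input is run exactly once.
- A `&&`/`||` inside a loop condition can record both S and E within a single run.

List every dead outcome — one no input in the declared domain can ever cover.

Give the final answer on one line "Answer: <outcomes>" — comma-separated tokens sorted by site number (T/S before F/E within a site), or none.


sweeping the full domain (36 inputs) for each outcome:
  B2=F: zero occurrences over every domain input -> dead
  reachable outcomes have witnesses, e.g. B1=T (e.g. a=5, r=0, u=2), B1=F (e.g. a=3, r=0, u=2), B2=T (e.g. a=3, r=0, u=2), B3=T (e.g. a=4, r=0, u=2)
Answer: B2=F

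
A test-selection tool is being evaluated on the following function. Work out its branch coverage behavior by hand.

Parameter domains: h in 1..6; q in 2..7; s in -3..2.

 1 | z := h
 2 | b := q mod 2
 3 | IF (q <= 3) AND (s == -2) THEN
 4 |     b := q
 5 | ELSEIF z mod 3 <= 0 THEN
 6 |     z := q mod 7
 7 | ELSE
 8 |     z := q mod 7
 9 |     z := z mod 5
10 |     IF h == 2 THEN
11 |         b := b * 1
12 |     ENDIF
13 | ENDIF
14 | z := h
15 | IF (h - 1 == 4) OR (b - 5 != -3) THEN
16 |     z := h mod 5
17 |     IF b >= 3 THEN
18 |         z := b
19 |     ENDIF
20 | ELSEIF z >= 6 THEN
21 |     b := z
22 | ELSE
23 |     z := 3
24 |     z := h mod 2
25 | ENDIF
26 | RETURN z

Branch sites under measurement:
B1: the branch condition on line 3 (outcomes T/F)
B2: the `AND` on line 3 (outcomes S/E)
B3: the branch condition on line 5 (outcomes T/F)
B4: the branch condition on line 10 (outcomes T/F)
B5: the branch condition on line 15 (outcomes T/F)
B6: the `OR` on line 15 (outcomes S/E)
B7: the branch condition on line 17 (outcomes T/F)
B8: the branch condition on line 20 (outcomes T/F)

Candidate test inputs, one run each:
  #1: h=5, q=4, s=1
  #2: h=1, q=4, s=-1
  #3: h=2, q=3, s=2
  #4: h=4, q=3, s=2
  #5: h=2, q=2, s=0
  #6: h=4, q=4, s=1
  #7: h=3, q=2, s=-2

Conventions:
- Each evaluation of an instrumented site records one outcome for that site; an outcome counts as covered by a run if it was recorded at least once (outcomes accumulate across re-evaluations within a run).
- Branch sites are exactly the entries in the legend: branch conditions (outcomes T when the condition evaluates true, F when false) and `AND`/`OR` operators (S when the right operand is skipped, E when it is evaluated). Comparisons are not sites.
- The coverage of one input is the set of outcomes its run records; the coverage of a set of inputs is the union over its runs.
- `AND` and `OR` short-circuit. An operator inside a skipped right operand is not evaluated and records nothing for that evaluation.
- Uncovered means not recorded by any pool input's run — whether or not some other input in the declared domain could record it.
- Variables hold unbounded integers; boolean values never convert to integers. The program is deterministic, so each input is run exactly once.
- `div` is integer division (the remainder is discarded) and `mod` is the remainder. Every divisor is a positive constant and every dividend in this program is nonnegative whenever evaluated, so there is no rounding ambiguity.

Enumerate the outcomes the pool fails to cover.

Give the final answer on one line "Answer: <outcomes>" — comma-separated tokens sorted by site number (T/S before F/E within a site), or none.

test 1 (h=5, q=4, s=1) fires B2->S, B1->F, B3->F, B4->F, B6->S, B5->T, B7->F; hits B1=F, B2=S, B3=F, B4=F, B5=T, B6=S, B7=F
test 2 (h=1, q=4, s=-1) fires B2->S, B1->F, B3->F, B4->F, B6->E, B5->T, B7->F; hits B1=F, B2=S, B3=F, B4=F, B5=T, B6=E, B7=F
test 3 (h=2, q=3, s=2) fires B2->E, B1->F, B3->F, B4->T, B6->E, B5->T, B7->F; hits B1=F, B2=E, B3=F, B4=T, B5=T, B6=E, B7=F
test 4 (h=4, q=3, s=2) fires B2->E, B1->F, B3->F, B4->F, B6->E, B5->T, B7->F; hits B1=F, B2=E, B3=F, B4=F, B5=T, B6=E, B7=F
test 5 (h=2, q=2, s=0) fires B2->E, B1->F, B3->F, B4->T, B6->E, B5->T, B7->F; hits B1=F, B2=E, B3=F, B4=T, B5=T, B6=E, B7=F
test 6 (h=4, q=4, s=1) fires B2->S, B1->F, B3->F, B4->F, B6->E, B5->T, B7->F; hits B1=F, B2=S, B3=F, B4=F, B5=T, B6=E, B7=F
test 7 (h=3, q=2, s=-2) fires B2->E, B1->T, B6->E, B5->F, B8->F; hits B1=T, B2=E, B5=F, B6=E, B8=F
union over the pool: B1=T, B1=F, B2=S, B2=E, B3=F, B4=T, B4=F, B5=T, B5=F, B6=S, B6=E, B7=F, B8=F
uncovered (3 of 16): B3=T, B7=T, B8=T

Answer: B3=T, B7=T, B8=T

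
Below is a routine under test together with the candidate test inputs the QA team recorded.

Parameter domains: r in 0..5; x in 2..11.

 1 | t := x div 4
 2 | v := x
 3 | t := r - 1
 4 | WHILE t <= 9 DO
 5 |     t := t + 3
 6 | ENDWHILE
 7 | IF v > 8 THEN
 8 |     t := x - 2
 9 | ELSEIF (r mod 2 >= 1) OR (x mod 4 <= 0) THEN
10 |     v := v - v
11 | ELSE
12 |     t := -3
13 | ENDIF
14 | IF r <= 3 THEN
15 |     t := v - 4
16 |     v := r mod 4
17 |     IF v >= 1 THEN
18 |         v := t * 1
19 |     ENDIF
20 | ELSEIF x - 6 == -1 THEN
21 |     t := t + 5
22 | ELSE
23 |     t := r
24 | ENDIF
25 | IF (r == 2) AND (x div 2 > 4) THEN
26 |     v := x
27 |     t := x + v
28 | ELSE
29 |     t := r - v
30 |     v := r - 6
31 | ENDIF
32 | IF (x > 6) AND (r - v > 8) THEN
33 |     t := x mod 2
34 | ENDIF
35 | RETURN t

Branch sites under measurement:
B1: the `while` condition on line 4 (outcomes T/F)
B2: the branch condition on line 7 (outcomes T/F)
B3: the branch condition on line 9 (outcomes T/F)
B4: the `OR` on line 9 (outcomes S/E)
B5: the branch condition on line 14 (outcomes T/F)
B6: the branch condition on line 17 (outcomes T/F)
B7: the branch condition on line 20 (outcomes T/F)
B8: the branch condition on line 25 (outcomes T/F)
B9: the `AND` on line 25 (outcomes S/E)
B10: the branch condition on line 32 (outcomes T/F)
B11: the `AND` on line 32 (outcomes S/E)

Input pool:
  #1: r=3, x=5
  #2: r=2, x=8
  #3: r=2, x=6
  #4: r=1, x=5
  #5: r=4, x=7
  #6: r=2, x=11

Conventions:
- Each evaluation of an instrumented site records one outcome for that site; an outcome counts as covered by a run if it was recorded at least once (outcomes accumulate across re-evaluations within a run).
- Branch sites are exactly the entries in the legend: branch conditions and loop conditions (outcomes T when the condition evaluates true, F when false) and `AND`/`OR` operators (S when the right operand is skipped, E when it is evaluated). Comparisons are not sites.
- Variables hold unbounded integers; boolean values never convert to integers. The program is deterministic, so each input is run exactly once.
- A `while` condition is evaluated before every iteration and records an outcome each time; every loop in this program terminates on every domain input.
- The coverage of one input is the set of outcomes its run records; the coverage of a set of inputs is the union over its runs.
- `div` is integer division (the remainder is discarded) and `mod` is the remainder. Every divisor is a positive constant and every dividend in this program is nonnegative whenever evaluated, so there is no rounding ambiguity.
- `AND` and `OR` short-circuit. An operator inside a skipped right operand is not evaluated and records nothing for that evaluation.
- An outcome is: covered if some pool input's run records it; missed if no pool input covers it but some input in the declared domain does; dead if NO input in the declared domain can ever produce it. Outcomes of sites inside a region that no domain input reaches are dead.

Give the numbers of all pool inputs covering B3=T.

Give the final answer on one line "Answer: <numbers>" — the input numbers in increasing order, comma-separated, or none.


input #1 (r=3, x=5): produces B3=T
input #2 (r=2, x=8): produces B3=T
input #3 (r=2, x=6): does not produce B3=T
input #4 (r=1, x=5): produces B3=T
input #5 (r=4, x=7): does not produce B3=T
input #6 (r=2, x=11): does not produce B3=T
Answer: 1, 2, 4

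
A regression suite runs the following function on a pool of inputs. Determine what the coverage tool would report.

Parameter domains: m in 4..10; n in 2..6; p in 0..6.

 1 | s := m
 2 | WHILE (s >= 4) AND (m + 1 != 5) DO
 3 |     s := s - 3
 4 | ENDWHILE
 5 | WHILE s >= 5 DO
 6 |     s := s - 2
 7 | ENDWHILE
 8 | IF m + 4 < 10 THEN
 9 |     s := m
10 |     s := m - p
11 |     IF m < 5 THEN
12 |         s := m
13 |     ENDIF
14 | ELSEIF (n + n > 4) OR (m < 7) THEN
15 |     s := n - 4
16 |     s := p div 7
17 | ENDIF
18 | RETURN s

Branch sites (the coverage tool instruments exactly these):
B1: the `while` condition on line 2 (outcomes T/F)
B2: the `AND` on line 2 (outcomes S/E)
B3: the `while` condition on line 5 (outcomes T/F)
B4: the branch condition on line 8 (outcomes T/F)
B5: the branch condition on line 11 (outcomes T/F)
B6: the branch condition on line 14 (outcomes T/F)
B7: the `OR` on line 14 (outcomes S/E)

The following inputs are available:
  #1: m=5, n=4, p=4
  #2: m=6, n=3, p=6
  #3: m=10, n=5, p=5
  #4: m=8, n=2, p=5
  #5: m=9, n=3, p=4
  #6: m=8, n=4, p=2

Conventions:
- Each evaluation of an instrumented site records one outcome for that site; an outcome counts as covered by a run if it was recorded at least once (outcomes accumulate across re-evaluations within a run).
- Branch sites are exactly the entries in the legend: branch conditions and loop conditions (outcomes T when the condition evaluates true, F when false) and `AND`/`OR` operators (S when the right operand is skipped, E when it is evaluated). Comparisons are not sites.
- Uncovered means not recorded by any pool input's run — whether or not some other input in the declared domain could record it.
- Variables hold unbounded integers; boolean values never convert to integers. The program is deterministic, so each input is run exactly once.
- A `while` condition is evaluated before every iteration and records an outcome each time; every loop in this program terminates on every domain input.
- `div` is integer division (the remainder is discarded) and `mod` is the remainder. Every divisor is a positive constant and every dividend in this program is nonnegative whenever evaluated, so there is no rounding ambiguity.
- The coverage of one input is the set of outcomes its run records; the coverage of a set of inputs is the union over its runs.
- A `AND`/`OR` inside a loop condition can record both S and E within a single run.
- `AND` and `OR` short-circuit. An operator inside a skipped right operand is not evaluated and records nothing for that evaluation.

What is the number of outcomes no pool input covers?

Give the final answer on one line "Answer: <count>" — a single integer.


#1 (m=5, n=4, p=4) -> B2->E, B1->T, B2->S, B1->F, B3->F, B4->T, B5->F; covered: B1=T, B1=F, B2=S, B2=E, B3=F, B4=T, B5=F
#2 (m=6, n=3, p=6) -> B2->E, B1->T, B2->S, B1->F, B3->F, B4->F, B7->S, B6->T; covered: B1=T, B1=F, B2=S, B2=E, B3=F, B4=F, B6=T, B7=S
#3 (m=10, n=5, p=5) -> B2->E, B1->T, B2->E, B1->T, B2->E, B1->T, B2->S, B1->F, B3->F, B4->F, B7->S, B6->T; covered: B1=T, B1=F, B2=S, B2=E, B3=F, B4=F, B6=T, B7=S
#4 (m=8, n=2, p=5) -> B2->E, B1->T, B2->E, B1->T, B2->S, B1->F, B3->F, B4->F, B7->E, B6->F; covered: B1=T, B1=F, B2=S, B2=E, B3=F, B4=F, B6=F, B7=E
#5 (m=9, n=3, p=4) -> B2->E, B1->T, B2->E, B1->T, B2->S, B1->F, B3->F, B4->F, B7->S, B6->T; covered: B1=T, B1=F, B2=S, B2=E, B3=F, B4=F, B6=T, B7=S
#6 (m=8, n=4, p=2) -> B2->E, B1->T, B2->E, B1->T, B2->S, B1->F, B3->F, B4->F, B7->S, B6->T; covered: B1=T, B1=F, B2=S, B2=E, B3=F, B4=F, B6=T, B7=S
union over the pool: B1=T, B1=F, B2=S, B2=E, B3=F, B4=T, B4=F, B5=F, B6=T, B6=F, B7=S, B7=E
uncovered (2 of 14): B3=T, B5=T
Answer: 2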